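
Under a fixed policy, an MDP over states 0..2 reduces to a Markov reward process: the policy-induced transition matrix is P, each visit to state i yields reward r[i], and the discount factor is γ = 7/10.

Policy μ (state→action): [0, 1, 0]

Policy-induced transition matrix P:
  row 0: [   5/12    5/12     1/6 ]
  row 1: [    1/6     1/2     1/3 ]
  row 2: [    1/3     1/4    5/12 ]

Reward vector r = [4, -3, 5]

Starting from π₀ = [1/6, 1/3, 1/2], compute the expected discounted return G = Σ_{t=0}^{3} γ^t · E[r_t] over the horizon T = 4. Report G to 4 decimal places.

G = 4.7457

t=0: π = [0.1667, 0.3333, 0.5000], E[r] = 2.1667, γ^t·E[r] = 2.166667, running G = 2.166667
t=1: π = [0.2917, 0.3611, 0.3472], E[r] = 1.8194, γ^t·E[r] = 1.273611, running G = 3.440278
t=2: π = [0.2975, 0.3889, 0.3137], E[r] = 1.5914, γ^t·E[r] = 0.779803, running G = 4.220081
t=3: π = [0.2933, 0.3968, 0.3099], E[r] = 1.5323, γ^t·E[r] = 0.525583, running G = 4.745664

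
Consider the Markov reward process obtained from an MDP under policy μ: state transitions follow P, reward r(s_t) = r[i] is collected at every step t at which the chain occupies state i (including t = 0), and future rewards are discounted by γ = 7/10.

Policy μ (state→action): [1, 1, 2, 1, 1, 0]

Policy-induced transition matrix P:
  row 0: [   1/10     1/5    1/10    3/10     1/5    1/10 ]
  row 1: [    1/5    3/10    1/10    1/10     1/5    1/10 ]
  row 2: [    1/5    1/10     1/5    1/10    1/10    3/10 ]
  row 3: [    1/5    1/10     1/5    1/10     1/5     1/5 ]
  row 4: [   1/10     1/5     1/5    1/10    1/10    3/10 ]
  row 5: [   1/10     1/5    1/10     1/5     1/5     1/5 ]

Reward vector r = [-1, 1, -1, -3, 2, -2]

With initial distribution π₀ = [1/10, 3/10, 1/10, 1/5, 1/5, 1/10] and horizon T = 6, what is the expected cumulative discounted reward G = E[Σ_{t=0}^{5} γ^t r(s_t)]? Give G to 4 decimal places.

G = -1.4362

t=0: π = [0.1000, 0.3000, 0.1000, 0.2000, 0.2000, 0.1000], E[r] = -0.3000, γ^t·E[r] = -0.300000, running G = -0.300000
t=1: π = [0.1600, 0.2000, 0.1500, 0.1300, 0.1700, 0.1900], E[r] = -0.5400, γ^t·E[r] = -0.378000, running G = -0.678000
t=2: π = [0.1480, 0.1920, 0.1450, 0.1510, 0.1680, 0.1960], E[r] = -0.6100, γ^t·E[r] = -0.298900, running G = -0.976900
t=3: π = [0.1488, 0.1896, 0.1464, 0.1492, 0.1687, 0.1973], E[r] = -0.6104, γ^t·E[r] = -0.209367, running G = -1.186267
t=4: π = [0.1485, 0.1894, 0.1464, 0.1495, 0.1685, 0.1977], E[r] = -0.6124, γ^t·E[r] = -0.147032, running G = -1.333300
t=5: π = [0.1485, 0.1893, 0.1464, 0.1495, 0.1685, 0.1977], E[r] = -0.6124, γ^t·E[r] = -0.102930, running G = -1.436229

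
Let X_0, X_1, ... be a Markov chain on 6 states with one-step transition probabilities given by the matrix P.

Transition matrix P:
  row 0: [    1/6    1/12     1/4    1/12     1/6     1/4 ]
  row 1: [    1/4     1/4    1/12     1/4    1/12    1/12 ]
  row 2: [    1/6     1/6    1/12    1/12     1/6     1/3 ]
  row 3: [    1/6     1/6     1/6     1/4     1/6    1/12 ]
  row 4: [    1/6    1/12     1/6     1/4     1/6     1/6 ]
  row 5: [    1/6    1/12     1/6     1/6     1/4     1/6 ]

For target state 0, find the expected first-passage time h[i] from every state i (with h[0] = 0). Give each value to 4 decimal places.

h = [0.0000, 5.0602, 5.5838, 5.5721, 5.6190, 5.6229]

First-step conditioning: h[0] = 0; for i ≠ 0, h[i] = 1 + Σ_k P[i][k]·h[k].
  h[1] = 1 + 1/4·h[1] + 1/12·h[2] + 1/4·h[3] + 1/12·h[4] + 1/12·h[5]
  h[2] = 1 + 1/6·h[1] + 1/12·h[2] + 1/12·h[3] + 1/6·h[4] + 1/3·h[5]
  h[3] = 1 + 1/6·h[1] + 1/6·h[2] + 1/4·h[3] + 1/6·h[4] + 1/12·h[5]
  h[4] = 1 + 1/12·h[1] + 1/6·h[2] + 1/4·h[3] + 1/6·h[4] + 1/6·h[5]
  h[5] = 1 + 1/12·h[1] + 1/6·h[2] + 1/6·h[3] + 1/4·h[4] + 1/6·h[5]
Solving the 5×5 linear system over states ≠ 0 gives exactly h = [0, 420/83, 17148/3071, 17112/3071, 17256/3071, 17268/3071] (h[0] = 0 is the target).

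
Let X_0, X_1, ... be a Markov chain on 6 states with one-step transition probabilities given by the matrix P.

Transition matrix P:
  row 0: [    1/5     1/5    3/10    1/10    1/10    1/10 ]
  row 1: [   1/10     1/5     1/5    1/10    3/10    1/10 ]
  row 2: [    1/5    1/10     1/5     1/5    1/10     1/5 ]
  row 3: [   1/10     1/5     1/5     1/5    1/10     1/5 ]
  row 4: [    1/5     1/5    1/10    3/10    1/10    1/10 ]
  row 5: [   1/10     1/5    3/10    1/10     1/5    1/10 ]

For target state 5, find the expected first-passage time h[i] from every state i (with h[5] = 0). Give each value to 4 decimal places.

h = [7.2350, 7.3083, 6.5049, 6.5122, 7.2365, 0.0000]

First-step conditioning: h[5] = 0; for i ≠ 5, h[i] = 1 + Σ_k P[i][k]·h[k].
  h[0] = 1 + 1/5·h[0] + 1/5·h[1] + 3/10·h[2] + 1/10·h[3] + 1/10·h[4]
  h[1] = 1 + 1/10·h[0] + 1/5·h[1] + 1/5·h[2] + 1/10·h[3] + 3/10·h[4]
  h[2] = 1 + 1/5·h[0] + 1/10·h[1] + 1/5·h[2] + 1/5·h[3] + 1/10·h[4]
  h[3] = 1 + 1/10·h[0] + 1/5·h[1] + 1/5·h[2] + 1/5·h[3] + 1/10·h[4]
  h[4] = 1 + 1/5·h[0] + 1/5·h[1] + 1/10·h[2] + 3/10·h[3] + 1/10·h[4]
Solving the 5×5 linear system over states ≠ 5 gives exactly h = [49350/6821, 49850/6821, 44370/6821, 44420/6821, 49360/6821, 0] (h[5] = 0 is the target).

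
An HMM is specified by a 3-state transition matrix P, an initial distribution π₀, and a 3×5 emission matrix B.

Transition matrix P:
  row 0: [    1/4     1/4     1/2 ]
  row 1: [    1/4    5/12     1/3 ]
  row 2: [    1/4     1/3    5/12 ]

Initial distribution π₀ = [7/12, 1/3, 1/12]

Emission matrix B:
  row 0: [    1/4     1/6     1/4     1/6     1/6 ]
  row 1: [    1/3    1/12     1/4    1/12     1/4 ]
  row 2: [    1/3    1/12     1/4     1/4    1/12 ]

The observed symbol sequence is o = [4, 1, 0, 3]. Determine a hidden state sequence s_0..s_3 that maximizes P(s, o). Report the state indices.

path = [0, 0, 2, 2]

t=0: δ = [9.722e-02, 8.333e-02, 6.944e-03]  (obs o_0=4)
t=1: δ = [4.051e-03, 2.894e-03, 4.051e-03]  ψ = [0, 1, 0]  (obs o_1=1)
t=2: δ = [2.532e-04, 4.501e-04, 6.752e-04]  ψ = [0, 2, 0]  (obs o_2=0)
t=3: δ = [2.813e-05, 1.875e-05, 7.033e-05]  ψ = [2, 2, 2]  (obs o_3=3)
backtrack: best end state = 2; path = [0, 0, 2, 2]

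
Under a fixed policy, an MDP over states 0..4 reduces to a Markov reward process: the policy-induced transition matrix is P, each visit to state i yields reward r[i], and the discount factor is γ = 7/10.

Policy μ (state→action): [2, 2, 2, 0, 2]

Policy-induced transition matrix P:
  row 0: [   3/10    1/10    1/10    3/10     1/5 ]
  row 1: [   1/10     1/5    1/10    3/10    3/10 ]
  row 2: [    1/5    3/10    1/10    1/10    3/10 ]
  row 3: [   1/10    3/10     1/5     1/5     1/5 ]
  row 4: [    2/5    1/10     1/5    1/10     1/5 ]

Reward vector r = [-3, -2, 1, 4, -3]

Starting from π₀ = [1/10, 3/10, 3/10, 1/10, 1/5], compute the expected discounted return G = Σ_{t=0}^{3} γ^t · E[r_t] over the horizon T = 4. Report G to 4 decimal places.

G = -2.1346

t=0: π = [0.1000, 0.3000, 0.3000, 0.1000, 0.2000], E[r] = -0.8000, γ^t·E[r] = -0.800000, running G = -0.800000
t=1: π = [0.2100, 0.2100, 0.1300, 0.1900, 0.2600], E[r] = -0.9400, γ^t·E[r] = -0.658000, running G = -1.458000
t=2: π = [0.2330, 0.1850, 0.1450, 0.2030, 0.2340], E[r] = -0.8140, γ^t·E[r] = -0.398860, running G = -1.856860
t=3: π = [0.2313, 0.1881, 0.1437, 0.2039, 0.2330], E[r] = -0.8098, γ^t·E[r] = -0.277761, running G = -2.134621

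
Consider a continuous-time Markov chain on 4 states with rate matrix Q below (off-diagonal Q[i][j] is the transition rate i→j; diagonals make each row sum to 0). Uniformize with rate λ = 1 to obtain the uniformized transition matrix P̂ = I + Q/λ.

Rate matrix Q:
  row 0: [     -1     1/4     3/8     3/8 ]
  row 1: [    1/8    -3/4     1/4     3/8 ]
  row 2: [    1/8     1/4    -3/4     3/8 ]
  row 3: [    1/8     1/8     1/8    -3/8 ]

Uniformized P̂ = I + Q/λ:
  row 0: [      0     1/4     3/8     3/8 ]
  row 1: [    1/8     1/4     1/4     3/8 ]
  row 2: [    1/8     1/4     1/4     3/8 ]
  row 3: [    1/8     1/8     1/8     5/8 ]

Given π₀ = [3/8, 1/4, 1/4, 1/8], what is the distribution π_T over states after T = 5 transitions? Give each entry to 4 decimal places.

t=0: π = [0.3750, 0.2500, 0.2500, 0.1250]
t=1: π = [0.0781, 0.2344, 0.2813, 0.4063]
t=2: π = [0.1152, 0.1992, 0.2090, 0.4766]
t=3: π = [0.1106, 0.1904, 0.2048, 0.4941]
t=4: π = [0.1112, 0.1882, 0.2021, 0.4985]
t=5: π = [0.1111, 0.1877, 0.2016, 0.4996]

π = [0.1111, 0.1877, 0.2016, 0.4996]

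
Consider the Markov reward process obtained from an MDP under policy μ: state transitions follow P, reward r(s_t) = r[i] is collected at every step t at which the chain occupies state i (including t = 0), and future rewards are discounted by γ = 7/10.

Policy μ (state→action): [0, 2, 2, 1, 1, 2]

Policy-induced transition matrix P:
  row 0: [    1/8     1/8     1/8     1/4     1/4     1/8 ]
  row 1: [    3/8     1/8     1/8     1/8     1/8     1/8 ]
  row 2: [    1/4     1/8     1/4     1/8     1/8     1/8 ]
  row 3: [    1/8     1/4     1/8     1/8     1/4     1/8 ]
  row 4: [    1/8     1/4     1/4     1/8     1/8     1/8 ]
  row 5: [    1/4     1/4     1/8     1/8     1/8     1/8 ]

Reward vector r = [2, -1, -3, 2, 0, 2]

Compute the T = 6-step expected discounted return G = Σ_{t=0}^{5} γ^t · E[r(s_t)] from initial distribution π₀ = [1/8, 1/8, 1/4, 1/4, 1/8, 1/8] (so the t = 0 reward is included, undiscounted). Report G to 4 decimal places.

G = 0.6416

t=0: π = [0.1250, 0.1250, 0.2500, 0.2500, 0.1250, 0.1250], E[r] = 0.1250, γ^t·E[r] = 0.125000, running G = 0.125000
t=1: π = [0.2031, 0.1875, 0.1719, 0.1406, 0.1719, 0.1250], E[r] = 0.2344, γ^t·E[r] = 0.164063, running G = 0.289063
t=2: π = [0.2090, 0.1797, 0.1680, 0.1504, 0.1680, 0.1250], E[r] = 0.2852, γ^t·E[r] = 0.139727, running G = 0.428789
t=3: π = [0.2065, 0.1804, 0.1670, 0.1511, 0.1699, 0.1250], E[r] = 0.2839, γ^t·E[r] = 0.097390, running G = 0.526179
t=4: π = [0.2066, 0.1808, 0.1671, 0.1508, 0.1697, 0.1250], E[r] = 0.2827, γ^t·E[r] = 0.067887, running G = 0.594066
t=5: π = [0.2067, 0.1807, 0.1671, 0.1508, 0.1697, 0.1250], E[r] = 0.2831, γ^t·E[r] = 0.047574, running G = 0.641640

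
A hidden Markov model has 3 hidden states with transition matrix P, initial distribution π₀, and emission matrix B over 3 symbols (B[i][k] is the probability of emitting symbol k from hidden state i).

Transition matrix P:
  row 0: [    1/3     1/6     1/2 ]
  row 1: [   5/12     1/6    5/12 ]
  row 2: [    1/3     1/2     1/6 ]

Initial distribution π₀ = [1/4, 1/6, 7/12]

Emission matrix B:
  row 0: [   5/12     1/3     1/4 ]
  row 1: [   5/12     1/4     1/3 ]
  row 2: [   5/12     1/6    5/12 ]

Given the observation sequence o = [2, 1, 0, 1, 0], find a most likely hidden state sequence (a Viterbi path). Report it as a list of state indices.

path = [2, 0, 2, 0, 2]

t=0: δ = [6.250e-02, 5.556e-02, 2.431e-01]  (obs o_0=2)
t=1: δ = [2.701e-02, 3.038e-02, 6.752e-03]  ψ = [2, 2, 2]  (obs o_1=1)
t=2: δ = [5.275e-03, 2.110e-03, 5.626e-03]  ψ = [1, 1, 0]  (obs o_2=0)
t=3: δ = [6.251e-04, 7.033e-04, 4.396e-04]  ψ = [2, 2, 0]  (obs o_3=1)
t=4: δ = [1.221e-04, 9.157e-05, 1.302e-04]  ψ = [1, 2, 0]  (obs o_4=0)
backtrack: best end state = 2; path = [2, 0, 2, 0, 2]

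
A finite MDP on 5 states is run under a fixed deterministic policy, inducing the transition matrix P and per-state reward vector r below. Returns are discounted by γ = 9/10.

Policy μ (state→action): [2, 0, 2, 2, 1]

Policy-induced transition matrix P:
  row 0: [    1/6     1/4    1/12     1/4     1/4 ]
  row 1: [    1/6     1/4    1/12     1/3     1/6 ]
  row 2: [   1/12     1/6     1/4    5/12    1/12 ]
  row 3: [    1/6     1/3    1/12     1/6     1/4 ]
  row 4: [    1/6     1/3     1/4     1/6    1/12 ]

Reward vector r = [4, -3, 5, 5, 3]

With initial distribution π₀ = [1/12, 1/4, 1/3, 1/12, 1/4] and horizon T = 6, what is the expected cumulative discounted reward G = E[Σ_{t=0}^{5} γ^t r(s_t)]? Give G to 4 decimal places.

G = 11.1691

t=0: π = [0.0833, 0.2500, 0.3333, 0.0833, 0.2500], E[r] = 2.4167, γ^t·E[r] = 2.416667, running G = 2.416667
t=1: π = [0.1389, 0.2500, 0.1806, 0.2986, 0.1319], E[r] = 2.5972, γ^t·E[r] = 2.337500, running G = 4.754167
t=2: π = [0.1516, 0.2708, 0.1354, 0.2650, 0.1771], E[r] = 2.3275, γ^t·E[r] = 1.885313, running G = 6.639479
t=3: π = [0.1554, 0.2756, 0.1354, 0.2583, 0.1753], E[r] = 2.2894, γ^t·E[r] = 1.669008, running G = 8.308487
t=4: π = [0.1554, 0.2749, 0.1351, 0.2594, 0.1752], E[r] = 2.2953, γ^t·E[r] = 1.505957, running G = 9.814444
t=5: π = [0.1554, 0.2750, 0.1351, 0.2592, 0.1754], E[r] = 2.2942, γ^t·E[r] = 1.354693, running G = 11.169137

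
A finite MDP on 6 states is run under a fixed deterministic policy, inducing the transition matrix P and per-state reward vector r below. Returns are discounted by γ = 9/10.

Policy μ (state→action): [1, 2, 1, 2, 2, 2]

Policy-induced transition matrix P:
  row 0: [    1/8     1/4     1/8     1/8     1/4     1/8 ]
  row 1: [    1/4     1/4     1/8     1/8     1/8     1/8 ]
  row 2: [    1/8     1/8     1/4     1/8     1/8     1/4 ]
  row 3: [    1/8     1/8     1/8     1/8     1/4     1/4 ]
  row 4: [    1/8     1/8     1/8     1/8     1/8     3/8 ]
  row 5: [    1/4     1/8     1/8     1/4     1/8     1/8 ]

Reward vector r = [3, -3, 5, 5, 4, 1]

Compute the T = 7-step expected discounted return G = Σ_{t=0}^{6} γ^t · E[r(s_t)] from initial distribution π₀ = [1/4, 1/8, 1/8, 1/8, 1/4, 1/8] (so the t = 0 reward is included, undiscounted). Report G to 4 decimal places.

t=0: π = [0.2500, 0.1250, 0.1250, 0.1250, 0.2500, 0.1250], E[r] = 2.7500, γ^t·E[r] = 2.750000, running G = 2.750000
t=1: π = [0.1563, 0.1719, 0.1406, 0.1406, 0.1719, 0.2188], E[r] = 2.2656, γ^t·E[r] = 2.039063, running G = 4.789063
t=2: π = [0.1738, 0.1660, 0.1426, 0.1523, 0.1621, 0.2031], E[r] = 2.3496, γ^t·E[r] = 1.903184, running G = 6.692246
t=3: π = [0.1711, 0.1675, 0.1428, 0.1504, 0.1658, 0.2024], E[r] = 2.3425, γ^t·E[r] = 1.707704, running G = 8.399950
t=4: π = [0.1712, 0.1673, 0.1429, 0.1503, 0.1652, 0.2031], E[r] = 2.3413, γ^t·E[r] = 1.536153, running G = 9.936103
t=5: π = [0.1713, 0.1673, 0.1429, 0.1504, 0.1652, 0.2029], E[r] = 2.3419, γ^t·E[r] = 1.382853, running G = 11.318955
t=6: π = [0.1713, 0.1673, 0.1429, 0.1504, 0.1652, 0.2030], E[r] = 2.3418, γ^t·E[r] = 1.244522, running G = 12.563477

G = 12.5635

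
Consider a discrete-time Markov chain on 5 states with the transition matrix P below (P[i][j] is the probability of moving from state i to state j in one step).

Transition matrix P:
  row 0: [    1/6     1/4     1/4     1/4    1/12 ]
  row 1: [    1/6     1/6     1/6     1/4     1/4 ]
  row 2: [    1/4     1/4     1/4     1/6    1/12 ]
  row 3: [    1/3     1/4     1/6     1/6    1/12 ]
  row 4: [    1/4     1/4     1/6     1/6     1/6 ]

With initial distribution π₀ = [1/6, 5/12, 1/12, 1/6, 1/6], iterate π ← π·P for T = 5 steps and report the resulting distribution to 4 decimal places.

t=0: π = [0.1667, 0.4167, 0.0833, 0.1667, 0.1667]
t=1: π = [0.2153, 0.2153, 0.1875, 0.2153, 0.1667]
t=2: π = [0.2321, 0.2321, 0.2002, 0.2025, 0.1331]
t=3: π = [0.2282, 0.2307, 0.2027, 0.2053, 0.1331]
t=4: π = [0.2289, 0.2308, 0.2026, 0.2049, 0.1329]
t=5: π = [0.2288, 0.2308, 0.2026, 0.2050, 0.1329]

π = [0.2288, 0.2308, 0.2026, 0.2050, 0.1329]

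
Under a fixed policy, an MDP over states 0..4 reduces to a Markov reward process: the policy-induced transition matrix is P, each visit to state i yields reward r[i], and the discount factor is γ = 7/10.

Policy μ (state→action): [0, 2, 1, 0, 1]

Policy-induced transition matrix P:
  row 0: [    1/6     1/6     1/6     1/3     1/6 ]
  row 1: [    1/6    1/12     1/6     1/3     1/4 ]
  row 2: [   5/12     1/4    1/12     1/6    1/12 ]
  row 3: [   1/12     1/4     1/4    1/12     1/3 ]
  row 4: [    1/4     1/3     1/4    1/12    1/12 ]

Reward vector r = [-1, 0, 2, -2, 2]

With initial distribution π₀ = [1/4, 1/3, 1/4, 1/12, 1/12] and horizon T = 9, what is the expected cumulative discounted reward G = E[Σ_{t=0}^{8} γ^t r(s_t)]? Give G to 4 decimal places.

G = 0.4211

t=0: π = [0.2500, 0.3333, 0.2500, 0.0833, 0.0833], E[r] = 0.2500, γ^t·E[r] = 0.250000, running G = 0.250000
t=1: π = [0.2292, 0.1806, 0.1597, 0.2500, 0.1806], E[r] = -0.0486, γ^t·E[r] = -0.034028, running G = 0.215972
t=2: π = [0.2008, 0.2159, 0.1892, 0.1991, 0.1950], E[r] = 0.1696, γ^t·E[r] = 0.083084, running G = 0.299057
t=3: π = [0.2136, 0.2135, 0.1837, 0.2033, 0.1858], E[r] = 0.1189, γ^t·E[r] = 0.040791, running G = 0.339848
t=4: π = [0.2111, 0.2121, 0.1838, 0.2054, 0.1875], E[r] = 0.1206, γ^t·E[r] = 0.028961, running G = 0.368808
t=5: π = [0.2111, 0.2127, 0.1841, 0.2045, 0.1876], E[r] = 0.1234, γ^t·E[r] = 0.020747, running G = 0.389555
t=6: π = [0.2113, 0.2126, 0.1840, 0.2046, 0.1875], E[r] = 0.1224, γ^t·E[r] = 0.014404, running G = 0.403959
t=7: π = [0.2112, 0.2126, 0.1840, 0.2046, 0.1875], E[r] = 0.1226, γ^t·E[r] = 0.010094, running G = 0.414053
t=8: π = [0.2112, 0.2126, 0.1840, 0.2046, 0.1875], E[r] = 0.1226, γ^t·E[r] = 0.007067, running G = 0.421120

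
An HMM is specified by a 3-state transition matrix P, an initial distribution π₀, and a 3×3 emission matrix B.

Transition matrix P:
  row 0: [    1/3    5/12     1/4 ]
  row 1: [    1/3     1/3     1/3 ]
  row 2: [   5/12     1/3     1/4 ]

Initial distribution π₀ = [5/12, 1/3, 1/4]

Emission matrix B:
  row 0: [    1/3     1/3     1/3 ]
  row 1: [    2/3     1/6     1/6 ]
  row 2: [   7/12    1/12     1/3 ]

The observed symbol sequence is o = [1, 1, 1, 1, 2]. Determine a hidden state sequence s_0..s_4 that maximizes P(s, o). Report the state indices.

t=0: δ = [1.389e-01, 5.556e-02, 2.083e-02]  (obs o_0=1)
t=1: δ = [1.543e-02, 9.645e-03, 2.894e-03]  ψ = [0, 0, 0]  (obs o_1=1)
t=2: δ = [1.715e-03, 1.072e-03, 3.215e-04]  ψ = [0, 0, 0]  (obs o_2=1)
t=3: δ = [1.905e-04, 1.191e-04, 3.572e-05]  ψ = [0, 0, 0]  (obs o_3=1)
t=4: δ = [2.117e-05, 1.323e-05, 1.588e-05]  ψ = [0, 0, 0]  (obs o_4=2)
backtrack: best end state = 0; path = [0, 0, 0, 0, 0]

path = [0, 0, 0, 0, 0]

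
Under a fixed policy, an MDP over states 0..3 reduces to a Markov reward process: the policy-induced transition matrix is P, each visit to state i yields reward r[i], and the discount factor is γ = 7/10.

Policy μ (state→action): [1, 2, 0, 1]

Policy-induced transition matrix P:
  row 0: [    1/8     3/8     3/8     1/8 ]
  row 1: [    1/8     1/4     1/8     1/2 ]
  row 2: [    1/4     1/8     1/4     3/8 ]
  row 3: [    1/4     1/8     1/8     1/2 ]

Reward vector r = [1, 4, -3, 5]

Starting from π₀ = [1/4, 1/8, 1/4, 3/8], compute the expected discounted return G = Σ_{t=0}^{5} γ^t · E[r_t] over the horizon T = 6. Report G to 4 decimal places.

G = 6.4061

t=0: π = [0.2500, 0.1250, 0.2500, 0.3750], E[r] = 1.8750, γ^t·E[r] = 1.875000, running G = 1.875000
t=1: π = [0.2031, 0.2031, 0.2188, 0.3750], E[r] = 2.2344, γ^t·E[r] = 1.564063, running G = 3.439063
t=2: π = [0.1992, 0.2012, 0.2031, 0.3965], E[r] = 2.3770, γ^t·E[r] = 1.164707, running G = 4.603770
t=3: π = [0.2000, 0.2000, 0.2002, 0.3999], E[r] = 2.3987, γ^t·E[r] = 0.822748, running G = 5.426517
t=4: π = [0.2000, 0.2000, 0.2000, 0.4000], E[r] = 2.3999, γ^t·E[r] = 0.576209, running G = 6.002727
t=5: π = [0.2000, 0.2000, 0.2000, 0.4000], E[r] = 2.4000, γ^t·E[r] = 0.403361, running G = 6.406088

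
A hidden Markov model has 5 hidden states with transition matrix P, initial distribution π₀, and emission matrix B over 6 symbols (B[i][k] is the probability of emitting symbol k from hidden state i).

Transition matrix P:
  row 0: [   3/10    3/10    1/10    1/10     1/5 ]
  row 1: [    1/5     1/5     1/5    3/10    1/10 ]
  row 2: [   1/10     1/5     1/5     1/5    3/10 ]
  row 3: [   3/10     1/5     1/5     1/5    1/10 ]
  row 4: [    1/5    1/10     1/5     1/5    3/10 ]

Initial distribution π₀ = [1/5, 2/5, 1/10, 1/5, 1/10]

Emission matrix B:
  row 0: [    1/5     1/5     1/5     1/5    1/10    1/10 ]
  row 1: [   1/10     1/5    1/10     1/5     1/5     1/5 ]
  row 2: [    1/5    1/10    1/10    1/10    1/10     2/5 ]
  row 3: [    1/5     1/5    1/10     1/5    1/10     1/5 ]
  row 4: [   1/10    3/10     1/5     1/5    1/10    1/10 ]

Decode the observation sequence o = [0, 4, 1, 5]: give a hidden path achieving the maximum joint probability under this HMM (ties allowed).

path = [0, 1, 3, 2]

t=0: δ = [4.000e-02, 4.000e-02, 2.000e-02, 4.000e-02, 1.000e-02]  (obs o_0=0)
t=1: δ = [1.200e-03, 2.400e-03, 8.000e-04, 1.200e-03, 8.000e-04]  ψ = [0, 0, 1, 1, 0]  (obs o_1=4)
t=2: δ = [9.600e-05, 9.600e-05, 4.800e-05, 1.440e-04, 7.200e-05]  ψ = [1, 1, 1, 1, 0]  (obs o_2=1)
t=3: δ = [4.320e-06, 5.760e-06, 1.152e-05, 5.760e-06, 2.160e-06]  ψ = [3, 0, 3, 1, 4]  (obs o_3=5)
backtrack: best end state = 2; path = [0, 1, 3, 2]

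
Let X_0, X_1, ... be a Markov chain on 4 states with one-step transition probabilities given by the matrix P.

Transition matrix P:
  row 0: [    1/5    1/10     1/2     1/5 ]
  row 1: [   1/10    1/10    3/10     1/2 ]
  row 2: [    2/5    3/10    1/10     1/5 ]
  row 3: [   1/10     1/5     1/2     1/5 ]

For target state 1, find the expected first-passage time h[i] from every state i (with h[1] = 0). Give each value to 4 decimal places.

First-step conditioning: h[1] = 0; for i ≠ 1, h[i] = 1 + Σ_k P[i][k]·h[k].
  h[0] = 1 + 1/5·h[0] + 1/2·h[2] + 1/5·h[3]
  h[2] = 1 + 2/5·h[0] + 1/10·h[2] + 1/5·h[3]
  h[3] = 1 + 1/10·h[0] + 1/2·h[2] + 1/5·h[3]
Solving the 3×3 linear system over states ≠ 1 gives exactly h = [350/67, 0, 300/67, 315/67] (h[1] = 0 is the target).

h = [5.2239, 0.0000, 4.4776, 4.7015]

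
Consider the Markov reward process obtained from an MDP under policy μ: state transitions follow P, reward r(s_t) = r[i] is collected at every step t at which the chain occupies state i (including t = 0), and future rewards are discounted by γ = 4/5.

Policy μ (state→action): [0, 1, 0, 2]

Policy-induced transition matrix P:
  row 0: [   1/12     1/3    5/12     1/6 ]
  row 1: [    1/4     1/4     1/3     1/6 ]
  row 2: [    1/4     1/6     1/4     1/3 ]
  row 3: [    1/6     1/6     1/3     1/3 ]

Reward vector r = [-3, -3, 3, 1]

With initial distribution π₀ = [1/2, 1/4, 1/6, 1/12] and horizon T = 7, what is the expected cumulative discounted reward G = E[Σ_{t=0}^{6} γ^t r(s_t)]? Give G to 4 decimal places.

t=0: π = [0.5000, 0.2500, 0.1667, 0.0833], E[r] = -1.6667, γ^t·E[r] = -1.666667, running G = -1.666667
t=1: π = [0.1597, 0.2708, 0.3611, 0.2083], E[r] = 0.0000, γ^t·E[r] = 0.000000, running G = -1.666667
t=2: π = [0.2060, 0.2159, 0.3166, 0.2616], E[r] = -0.0544, γ^t·E[r] = -0.034815, running G = -1.701481
t=3: π = [0.1939, 0.2190, 0.3241, 0.2630], E[r] = -0.0032, γ^t·E[r] = -0.001630, running G = -1.703111
t=4: π = [0.1958, 0.2172, 0.3225, 0.2645], E[r] = -0.0070, γ^t·E[r] = -0.002881, running G = -1.705992
t=5: π = [0.1953, 0.2174, 0.3228, 0.2645], E[r] = -0.0054, γ^t·E[r] = -0.001754, running G = -1.707746
t=6: π = [0.1954, 0.2173, 0.3227, 0.2645], E[r] = -0.0055, γ^t·E[r] = -0.001452, running G = -1.709198

G = -1.7092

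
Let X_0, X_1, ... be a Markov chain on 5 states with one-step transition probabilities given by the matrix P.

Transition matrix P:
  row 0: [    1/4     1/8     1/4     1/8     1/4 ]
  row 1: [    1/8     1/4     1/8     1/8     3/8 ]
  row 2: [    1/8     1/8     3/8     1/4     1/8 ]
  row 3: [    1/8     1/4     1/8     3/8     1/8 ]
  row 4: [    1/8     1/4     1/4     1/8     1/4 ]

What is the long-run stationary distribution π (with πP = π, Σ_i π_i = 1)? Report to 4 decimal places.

π = [0.1429, 0.2037, 0.2274, 0.2046, 0.2215]

Balance equations π_j = Σ_i π_i·P[i][j]:
  π_0 = 1/4·π_0 + 1/8·π_1 + 1/8·π_2 + 1/8·π_3 + 1/8·π_4
  π_1 = 1/8·π_0 + 1/4·π_1 + 1/8·π_2 + 1/4·π_3 + 1/4·π_4
  π_2 = 1/4·π_0 + 1/8·π_1 + 3/8·π_2 + 1/8·π_3 + 1/4·π_4
  π_3 = 1/8·π_0 + 1/8·π_1 + 1/4·π_2 + 3/8·π_3 + 1/8·π_4
  normalize: π_0 + π_1 + π_2 + π_3 + π_4 = 1
Solving the linear system gives exactly π = [1/7, 241/1183, 269/1183, 242/1183, 262/1183].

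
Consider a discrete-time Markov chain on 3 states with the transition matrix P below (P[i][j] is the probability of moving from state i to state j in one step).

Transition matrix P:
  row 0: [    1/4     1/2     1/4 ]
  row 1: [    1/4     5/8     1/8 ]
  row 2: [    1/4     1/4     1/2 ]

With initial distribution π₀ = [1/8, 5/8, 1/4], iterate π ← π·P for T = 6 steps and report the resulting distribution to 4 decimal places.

t=0: π = [0.1250, 0.6250, 0.2500]
t=1: π = [0.2500, 0.5156, 0.2344]
t=2: π = [0.2500, 0.5059, 0.2441]
t=3: π = [0.2500, 0.5022, 0.2478]
t=4: π = [0.2500, 0.5008, 0.2492]
t=5: π = [0.2500, 0.5003, 0.2497]
t=6: π = [0.2500, 0.5001, 0.2499]

π = [0.2500, 0.5001, 0.2499]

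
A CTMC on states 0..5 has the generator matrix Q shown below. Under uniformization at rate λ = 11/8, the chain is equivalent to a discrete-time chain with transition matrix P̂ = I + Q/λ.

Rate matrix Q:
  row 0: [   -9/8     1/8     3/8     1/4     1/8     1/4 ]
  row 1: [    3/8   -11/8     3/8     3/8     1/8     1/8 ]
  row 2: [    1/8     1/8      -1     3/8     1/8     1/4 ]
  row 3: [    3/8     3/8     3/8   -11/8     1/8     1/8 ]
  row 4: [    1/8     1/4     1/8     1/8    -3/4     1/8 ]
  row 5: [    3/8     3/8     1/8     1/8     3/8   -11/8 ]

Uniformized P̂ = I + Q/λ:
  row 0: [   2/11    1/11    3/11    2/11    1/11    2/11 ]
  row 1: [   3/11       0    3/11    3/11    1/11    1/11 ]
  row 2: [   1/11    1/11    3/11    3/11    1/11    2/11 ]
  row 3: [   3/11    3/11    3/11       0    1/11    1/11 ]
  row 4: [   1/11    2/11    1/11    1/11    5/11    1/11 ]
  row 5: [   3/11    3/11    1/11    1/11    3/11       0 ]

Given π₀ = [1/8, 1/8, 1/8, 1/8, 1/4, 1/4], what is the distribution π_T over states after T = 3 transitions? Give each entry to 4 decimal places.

π = [0.1827, 0.1460, 0.2169, 0.1568, 0.1813, 0.1163]

t=0: π = [0.1250, 0.1250, 0.1250, 0.1250, 0.2500, 0.2500]
t=1: π = [0.1932, 0.1705, 0.1818, 0.1364, 0.2273, 0.0909]
t=2: π = [0.1808, 0.1374, 0.2149, 0.1601, 0.1901, 0.1167]
t=3: π = [0.1827, 0.1460, 0.2169, 0.1568, 0.1813, 0.1163]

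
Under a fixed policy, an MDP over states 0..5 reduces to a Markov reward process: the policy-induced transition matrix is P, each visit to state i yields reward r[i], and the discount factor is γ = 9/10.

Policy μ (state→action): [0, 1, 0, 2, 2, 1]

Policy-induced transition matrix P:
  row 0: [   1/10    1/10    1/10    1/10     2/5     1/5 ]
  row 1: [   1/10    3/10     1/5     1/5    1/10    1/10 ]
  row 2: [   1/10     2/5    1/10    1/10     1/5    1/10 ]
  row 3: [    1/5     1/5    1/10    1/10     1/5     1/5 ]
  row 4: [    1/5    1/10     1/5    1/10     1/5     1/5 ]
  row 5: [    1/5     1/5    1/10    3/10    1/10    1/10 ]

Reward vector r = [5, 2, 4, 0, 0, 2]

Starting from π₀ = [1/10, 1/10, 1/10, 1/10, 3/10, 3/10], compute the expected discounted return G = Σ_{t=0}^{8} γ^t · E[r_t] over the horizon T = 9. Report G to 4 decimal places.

G = 12.1927

t=0: π = [0.1000, 0.1000, 0.1000, 0.1000, 0.3000, 0.3000], E[r] = 1.7000, γ^t·E[r] = 1.700000, running G = 1.700000
t=1: π = [0.1700, 0.1900, 0.1400, 0.1700, 0.1800, 0.1500], E[r] = 2.0900, γ^t·E[r] = 1.881000, running G = 3.581000
t=2: π = [0.1500, 0.2120, 0.1370, 0.1490, 0.2000, 0.1520], E[r] = 2.0260, γ^t·E[r] = 1.641060, running G = 5.222060
t=3: π = [0.1501, 0.2136, 0.1412, 0.1516, 0.1936, 0.1499], E[r] = 2.0423, γ^t·E[r] = 1.488837, running G = 6.710897
t=4: π = [0.1495, 0.2152, 0.1407, 0.1513, 0.1937, 0.1495], E[r] = 2.0400, γ^t·E[r] = 1.338411, running G = 8.049308
t=5: π = [0.1495, 0.2153, 0.1409, 0.1514, 0.1934, 0.1495], E[r] = 2.0404, γ^t·E[r] = 1.204855, running G = 9.254163
t=6: π = [0.1494, 0.2154, 0.1409, 0.1514, 0.1934, 0.1494], E[r] = 2.0404, γ^t·E[r] = 1.084339, running G = 10.338502
t=7: π = [0.1494, 0.2154, 0.1409, 0.1514, 0.1934, 0.1494], E[r] = 2.0404, γ^t·E[r] = 0.975912, running G = 11.314413
t=8: π = [0.1494, 0.2154, 0.1409, 0.1514, 0.1934, 0.1494], E[r] = 2.0404, γ^t·E[r] = 0.878320, running G = 12.192733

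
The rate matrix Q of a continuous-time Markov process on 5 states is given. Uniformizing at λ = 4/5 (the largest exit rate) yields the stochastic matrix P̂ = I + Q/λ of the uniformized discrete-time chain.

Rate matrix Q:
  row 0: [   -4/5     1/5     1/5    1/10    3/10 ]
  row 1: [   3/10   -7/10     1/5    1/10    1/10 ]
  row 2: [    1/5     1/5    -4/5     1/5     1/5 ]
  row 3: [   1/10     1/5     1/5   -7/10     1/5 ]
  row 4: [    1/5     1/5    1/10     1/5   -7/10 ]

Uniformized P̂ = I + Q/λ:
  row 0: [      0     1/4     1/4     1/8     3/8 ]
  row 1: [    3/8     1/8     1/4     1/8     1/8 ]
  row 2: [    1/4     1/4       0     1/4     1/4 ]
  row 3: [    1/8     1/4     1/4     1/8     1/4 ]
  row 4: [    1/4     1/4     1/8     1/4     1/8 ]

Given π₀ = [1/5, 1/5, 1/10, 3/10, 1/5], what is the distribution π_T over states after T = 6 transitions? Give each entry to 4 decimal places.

t=0: π = [0.2000, 0.2000, 0.1000, 0.3000, 0.2000]
t=1: π = [0.1875, 0.2250, 0.2000, 0.1625, 0.2250]
t=2: π = [0.2109, 0.2219, 0.1719, 0.1781, 0.2172]
t=3: π = [0.2027, 0.2223, 0.1799, 0.1736, 0.2215]
t=4: π = [0.2054, 0.2222, 0.1773, 0.1752, 0.2199]
t=5: π = [0.2045, 0.2222, 0.1782, 0.1747, 0.2204]
t=6: π = [0.2048, 0.2222, 0.1779, 0.1748, 0.2202]

π = [0.2048, 0.2222, 0.1779, 0.1748, 0.2202]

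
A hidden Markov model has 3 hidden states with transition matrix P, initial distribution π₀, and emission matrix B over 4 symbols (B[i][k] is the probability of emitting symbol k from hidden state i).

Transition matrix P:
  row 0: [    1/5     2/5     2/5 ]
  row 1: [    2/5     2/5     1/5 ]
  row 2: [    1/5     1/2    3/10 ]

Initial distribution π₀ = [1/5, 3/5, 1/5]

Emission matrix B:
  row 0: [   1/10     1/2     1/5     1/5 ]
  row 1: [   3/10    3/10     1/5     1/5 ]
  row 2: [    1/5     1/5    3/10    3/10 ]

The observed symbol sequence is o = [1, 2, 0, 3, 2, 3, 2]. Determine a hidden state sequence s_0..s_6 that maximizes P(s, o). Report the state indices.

path = [0, 2, 1, 0, 2, 2, 1]

t=0: δ = [1.000e-01, 1.800e-01, 4.000e-02]  (obs o_0=1)
t=1: δ = [1.440e-02, 1.440e-02, 1.200e-02]  ψ = [1, 1, 0]  (obs o_1=2)
t=2: δ = [5.760e-04, 1.800e-03, 1.152e-03]  ψ = [1, 2, 0]  (obs o_2=0)
t=3: δ = [1.440e-04, 1.440e-04, 1.080e-04]  ψ = [1, 1, 1]  (obs o_3=3)
t=4: δ = [1.152e-05, 1.152e-05, 1.728e-05]  ψ = [1, 0, 0]  (obs o_4=2)
t=5: δ = [9.216e-07, 1.728e-06, 1.555e-06]  ψ = [1, 2, 2]  (obs o_5=3)
t=6: δ = [1.382e-07, 1.555e-07, 1.400e-07]  ψ = [1, 2, 2]  (obs o_6=2)
backtrack: best end state = 1; path = [0, 2, 1, 0, 2, 2, 1]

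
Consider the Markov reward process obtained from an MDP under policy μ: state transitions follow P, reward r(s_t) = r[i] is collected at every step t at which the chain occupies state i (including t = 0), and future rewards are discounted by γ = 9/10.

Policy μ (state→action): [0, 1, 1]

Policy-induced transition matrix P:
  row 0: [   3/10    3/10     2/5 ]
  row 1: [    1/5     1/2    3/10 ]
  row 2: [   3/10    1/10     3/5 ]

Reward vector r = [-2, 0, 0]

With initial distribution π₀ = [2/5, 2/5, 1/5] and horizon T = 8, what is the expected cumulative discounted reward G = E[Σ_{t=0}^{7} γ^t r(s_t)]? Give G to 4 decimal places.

t=0: π = [0.4000, 0.4000, 0.2000], E[r] = -0.8000, γ^t·E[r] = -0.800000, running G = -0.800000
t=1: π = [0.2600, 0.3400, 0.4000], E[r] = -0.5200, γ^t·E[r] = -0.468000, running G = -1.268000
t=2: π = [0.2660, 0.2880, 0.4460], E[r] = -0.5320, γ^t·E[r] = -0.430920, running G = -1.698920
t=3: π = [0.2712, 0.2684, 0.4604], E[r] = -0.5424, γ^t·E[r] = -0.395410, running G = -2.094330
t=4: π = [0.2732, 0.2616, 0.4652], E[r] = -0.5463, γ^t·E[r] = -0.358441, running G = -2.452770
t=5: π = [0.2738, 0.2593, 0.4669], E[r] = -0.5477, γ^t·E[r] = -0.323400, running G = -2.776170
t=6: π = [0.2741, 0.2585, 0.4675], E[r] = -0.5481, γ^t·E[r] = -0.291307, running G = -3.067477
t=7: π = [0.2742, 0.2582, 0.4676], E[r] = -0.5483, γ^t·E[r] = -0.262252, running G = -3.329729

G = -3.3297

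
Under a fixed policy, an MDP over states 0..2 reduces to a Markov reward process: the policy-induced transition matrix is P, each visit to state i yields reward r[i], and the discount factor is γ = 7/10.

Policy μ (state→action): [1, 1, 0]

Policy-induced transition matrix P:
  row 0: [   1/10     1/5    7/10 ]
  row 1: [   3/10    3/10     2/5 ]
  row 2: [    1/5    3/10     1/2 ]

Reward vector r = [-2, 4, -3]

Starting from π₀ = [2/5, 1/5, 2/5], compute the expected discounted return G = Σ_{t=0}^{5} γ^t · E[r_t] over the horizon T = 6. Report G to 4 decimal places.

G = -2.9303

t=0: π = [0.4000, 0.2000, 0.4000], E[r] = -1.2000, γ^t·E[r] = -1.200000, running G = -1.200000
t=1: π = [0.1800, 0.2600, 0.5600], E[r] = -1.0000, γ^t·E[r] = -0.700000, running G = -1.900000
t=2: π = [0.2080, 0.2820, 0.5100], E[r] = -0.8180, γ^t·E[r] = -0.400820, running G = -2.300820
t=3: π = [0.2074, 0.2792, 0.5134], E[r] = -0.8382, γ^t·E[r] = -0.287503, running G = -2.588323
t=4: π = [0.2072, 0.2793, 0.5136], E[r] = -0.8380, γ^t·E[r] = -0.201204, running G = -2.789526
t=5: π = [0.2072, 0.2793, 0.5135], E[r] = -0.8378, γ^t·E[r] = -0.140812, running G = -2.930338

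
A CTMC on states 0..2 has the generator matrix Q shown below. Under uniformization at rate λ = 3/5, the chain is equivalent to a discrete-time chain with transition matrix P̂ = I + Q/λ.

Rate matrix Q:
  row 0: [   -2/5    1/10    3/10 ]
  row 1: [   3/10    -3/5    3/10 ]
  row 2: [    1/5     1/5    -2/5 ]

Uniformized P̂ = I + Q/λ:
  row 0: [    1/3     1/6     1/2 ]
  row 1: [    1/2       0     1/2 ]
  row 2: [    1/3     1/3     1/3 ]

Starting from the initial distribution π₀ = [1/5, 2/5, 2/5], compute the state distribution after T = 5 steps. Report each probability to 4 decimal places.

π = [0.3674, 0.2040, 0.4286]

t=0: π = [0.2000, 0.4000, 0.4000]
t=1: π = [0.4000, 0.1667, 0.4333]
t=2: π = [0.3611, 0.2111, 0.4278]
t=3: π = [0.3685, 0.2028, 0.4287]
t=4: π = [0.3671, 0.2043, 0.4285]
t=5: π = [0.3674, 0.2040, 0.4286]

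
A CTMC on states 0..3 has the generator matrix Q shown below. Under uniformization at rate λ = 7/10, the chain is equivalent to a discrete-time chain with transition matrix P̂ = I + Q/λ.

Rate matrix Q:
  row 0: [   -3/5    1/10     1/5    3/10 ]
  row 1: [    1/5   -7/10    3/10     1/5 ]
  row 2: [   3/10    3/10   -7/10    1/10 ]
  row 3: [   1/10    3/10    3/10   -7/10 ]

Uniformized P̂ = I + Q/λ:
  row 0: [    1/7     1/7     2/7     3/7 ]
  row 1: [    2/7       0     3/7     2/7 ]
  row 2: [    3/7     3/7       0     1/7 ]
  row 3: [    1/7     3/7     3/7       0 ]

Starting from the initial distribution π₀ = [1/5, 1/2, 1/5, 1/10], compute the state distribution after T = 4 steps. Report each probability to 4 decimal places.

π = [0.2571, 0.2550, 0.2708, 0.2171]

t=0: π = [0.2000, 0.5000, 0.2000, 0.1000]
t=1: π = [0.2714, 0.1571, 0.3143, 0.2571]
t=2: π = [0.2551, 0.2837, 0.2551, 0.2061]
t=3: π = [0.2563, 0.2341, 0.2828, 0.2268]
t=4: π = [0.2571, 0.2550, 0.2708, 0.2171]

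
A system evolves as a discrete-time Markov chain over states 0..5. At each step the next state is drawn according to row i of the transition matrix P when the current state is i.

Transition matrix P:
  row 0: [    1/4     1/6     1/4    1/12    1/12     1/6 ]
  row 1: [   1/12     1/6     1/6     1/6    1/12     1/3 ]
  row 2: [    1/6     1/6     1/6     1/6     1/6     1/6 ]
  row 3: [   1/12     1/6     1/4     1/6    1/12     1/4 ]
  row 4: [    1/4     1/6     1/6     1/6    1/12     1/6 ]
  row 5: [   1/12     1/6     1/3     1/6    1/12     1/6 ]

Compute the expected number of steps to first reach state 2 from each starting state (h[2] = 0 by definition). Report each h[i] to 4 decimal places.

h = [4.0603, 4.3392, 0.0000, 4.0293, 4.3960, 3.7193]

First-step conditioning: h[2] = 0; for i ≠ 2, h[i] = 1 + Σ_k P[i][k]·h[k].
  h[0] = 1 + 1/4·h[0] + 1/6·h[1] + 1/12·h[3] + 1/12·h[4] + 1/6·h[5]
  h[1] = 1 + 1/12·h[0] + 1/6·h[1] + 1/6·h[3] + 1/12·h[4] + 1/3·h[5]
  h[3] = 1 + 1/12·h[0] + 1/6·h[1] + 1/6·h[3] + 1/12·h[4] + 1/4·h[5]
  h[4] = 1 + 1/4·h[0] + 1/6·h[1] + 1/6·h[3] + 1/12·h[4] + 1/6·h[5]
  h[5] = 1 + 1/12·h[0] + 1/6·h[1] + 1/6·h[3] + 1/12·h[4] + 1/6·h[5]
Solving the 5×5 linear system over states ≠ 2 gives exactly h = [9432/2323, 10080/2323, 0, 9360/2323, 444/101, 8640/2323] (h[2] = 0 is the target).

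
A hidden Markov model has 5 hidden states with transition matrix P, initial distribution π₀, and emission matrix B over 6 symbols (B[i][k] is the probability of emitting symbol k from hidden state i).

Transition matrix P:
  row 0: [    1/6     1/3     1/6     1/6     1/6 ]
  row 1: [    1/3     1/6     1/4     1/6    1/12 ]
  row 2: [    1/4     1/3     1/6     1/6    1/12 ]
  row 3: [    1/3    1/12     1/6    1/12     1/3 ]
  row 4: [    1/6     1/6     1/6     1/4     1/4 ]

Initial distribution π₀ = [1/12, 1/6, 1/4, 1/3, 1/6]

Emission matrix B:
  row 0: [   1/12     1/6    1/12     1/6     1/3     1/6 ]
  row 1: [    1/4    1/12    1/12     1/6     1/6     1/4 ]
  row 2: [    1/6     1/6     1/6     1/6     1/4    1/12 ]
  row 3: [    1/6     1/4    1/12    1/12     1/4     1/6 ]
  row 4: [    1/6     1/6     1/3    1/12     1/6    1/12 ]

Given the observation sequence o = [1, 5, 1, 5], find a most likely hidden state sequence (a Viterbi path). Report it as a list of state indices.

t=0: δ = [1.389e-02, 1.389e-02, 4.167e-02, 8.333e-02, 2.778e-02]  (obs o_0=1)
t=1: δ = [4.630e-03, 3.472e-03, 1.157e-03, 1.157e-03, 2.315e-03]  ψ = [3, 2, 3, 2, 3]  (obs o_1=5)
t=2: δ = [1.929e-04, 1.286e-04, 1.447e-04, 1.929e-04, 1.286e-04]  ψ = [1, 0, 1, 0, 0]  (obs o_2=1)
t=3: δ = [1.072e-05, 1.608e-05, 2.679e-06, 5.358e-06, 5.358e-06]  ψ = [3, 0, 0, 0, 3]  (obs o_3=5)
backtrack: best end state = 1; path = [2, 1, 0, 1]

path = [2, 1, 0, 1]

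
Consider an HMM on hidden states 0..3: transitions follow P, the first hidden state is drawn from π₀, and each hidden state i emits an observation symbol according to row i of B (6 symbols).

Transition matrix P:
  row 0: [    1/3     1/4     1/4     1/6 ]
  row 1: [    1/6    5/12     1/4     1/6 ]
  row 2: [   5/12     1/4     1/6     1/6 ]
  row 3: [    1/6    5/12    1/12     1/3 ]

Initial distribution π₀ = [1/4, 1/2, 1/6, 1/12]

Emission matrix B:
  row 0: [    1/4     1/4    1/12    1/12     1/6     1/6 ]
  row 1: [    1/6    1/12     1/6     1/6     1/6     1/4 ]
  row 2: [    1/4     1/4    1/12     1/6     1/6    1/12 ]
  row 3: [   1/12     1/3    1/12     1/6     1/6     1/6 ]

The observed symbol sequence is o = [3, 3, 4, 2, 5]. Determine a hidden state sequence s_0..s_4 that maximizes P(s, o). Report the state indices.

t=0: δ = [2.083e-02, 8.333e-02, 2.778e-02, 1.389e-02]  (obs o_0=3)
t=1: δ = [1.157e-03, 5.787e-03, 3.472e-03, 2.315e-03]  ψ = [1, 1, 1, 1]  (obs o_1=3)
t=2: δ = [2.411e-04, 4.019e-04, 2.411e-04, 1.608e-04]  ψ = [2, 1, 1, 1]  (obs o_2=4)
t=3: δ = [8.372e-06, 2.791e-05, 8.372e-06, 5.582e-06]  ψ = [2, 1, 1, 1]  (obs o_3=2)
t=4: δ = [7.752e-07, 2.907e-06, 5.814e-07, 7.752e-07]  ψ = [1, 1, 1, 1]  (obs o_4=5)
backtrack: best end state = 1; path = [1, 1, 1, 1, 1]

path = [1, 1, 1, 1, 1]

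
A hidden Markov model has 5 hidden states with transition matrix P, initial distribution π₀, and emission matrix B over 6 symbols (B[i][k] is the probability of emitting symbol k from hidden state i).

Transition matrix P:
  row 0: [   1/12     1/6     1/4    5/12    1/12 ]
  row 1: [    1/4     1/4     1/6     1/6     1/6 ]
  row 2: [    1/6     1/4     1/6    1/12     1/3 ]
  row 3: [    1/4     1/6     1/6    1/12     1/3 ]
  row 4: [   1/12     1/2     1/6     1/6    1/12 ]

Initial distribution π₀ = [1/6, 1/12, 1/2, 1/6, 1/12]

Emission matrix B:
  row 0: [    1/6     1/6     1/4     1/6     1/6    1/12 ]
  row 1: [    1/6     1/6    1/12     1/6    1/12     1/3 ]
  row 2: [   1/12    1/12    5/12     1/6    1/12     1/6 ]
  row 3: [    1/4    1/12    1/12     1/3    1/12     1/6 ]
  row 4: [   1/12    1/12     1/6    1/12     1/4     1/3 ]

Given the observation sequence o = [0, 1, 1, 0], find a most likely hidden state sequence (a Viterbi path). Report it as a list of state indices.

path = [2, 1, 0, 3]

t=0: δ = [2.778e-02, 1.389e-02, 4.167e-02, 4.167e-02, 6.944e-03]  (obs o_0=0)
t=1: δ = [1.736e-03, 1.736e-03, 5.787e-04, 9.645e-04, 1.157e-03]  ψ = [3, 2, 0, 0, 2]  (obs o_1=1)
t=2: δ = [7.234e-05, 9.645e-05, 3.617e-05, 6.028e-05, 2.679e-05]  ψ = [1, 4, 0, 0, 3]  (obs o_2=1)
t=3: δ = [4.019e-06, 4.019e-06, 1.507e-06, 7.535e-06, 1.674e-06]  ψ = [1, 1, 0, 0, 3]  (obs o_3=0)
backtrack: best end state = 3; path = [2, 1, 0, 3]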